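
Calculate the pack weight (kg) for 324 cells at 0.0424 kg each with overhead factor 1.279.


Cell mass sum = 324 * 0.0424 = 13.738 kg
With overhead 1.279: m_pack = 13.738 * 1.279 = 17.57 kg

17.57 kg


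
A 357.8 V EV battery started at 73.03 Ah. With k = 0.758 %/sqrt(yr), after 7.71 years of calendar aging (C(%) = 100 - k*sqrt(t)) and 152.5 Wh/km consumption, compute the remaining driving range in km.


Step 1: capacity retention = 100 - 0.758 * sqrt(7.71) = 100 - 0.758 * 2.7767 = 97.895%
Step 2: C_now = 73.03 * 97.895/100 = 71.493 Ah
Step 3: E_pack = V * C_now = 357.8 * 71.493 = 25580 Wh
Step 4: range = E_pack / consumption = 25580 / 152.5 = 167.7 km

167.7 km


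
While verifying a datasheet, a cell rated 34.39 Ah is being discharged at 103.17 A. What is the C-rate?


Rearranging: C_rate = 103.17 / 34.39 = 3C

3C


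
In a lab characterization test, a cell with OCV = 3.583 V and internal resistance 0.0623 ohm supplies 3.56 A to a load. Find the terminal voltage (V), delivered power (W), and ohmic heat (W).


Step 1: V_terminal = OCV - I*R = 3.583 - 3.56 * 0.0623 = 3.3612 V
Step 2: P_out = V_terminal * I = 3.3612 * 3.56 = 11.97 W
Step 3: Q = I^2 * R = 3.56^2 * 0.0623 = 0.7896 W

V=3.3612 V, P=11.97 W, Q=0.7896 W


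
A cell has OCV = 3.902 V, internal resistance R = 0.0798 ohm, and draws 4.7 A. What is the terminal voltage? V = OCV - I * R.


IR drop = 4.7 * 0.0798 = 0.37506 V
V = 3.902 - 0.37506 = 3.527 V

3.527 V


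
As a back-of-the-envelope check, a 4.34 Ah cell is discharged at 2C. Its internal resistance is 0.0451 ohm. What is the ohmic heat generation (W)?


Step 1: I = C_rate * capacity = 2 * 4.34 = 8.68 A
Step 2: Q = I^2 * R = 8.68^2 * 0.0451 = 75.342 * 0.0451 = 3.398 W

3.398 W


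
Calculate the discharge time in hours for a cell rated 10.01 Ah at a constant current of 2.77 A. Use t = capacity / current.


t = capacity / current = 10.01 / 2.77 = 3.614 hr

3.614 hr


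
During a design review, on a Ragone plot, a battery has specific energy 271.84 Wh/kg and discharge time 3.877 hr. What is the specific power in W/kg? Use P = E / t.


P_specific = E / t = 271.84 / 3.877 = 70.12 W/kg

70.12 W/kg


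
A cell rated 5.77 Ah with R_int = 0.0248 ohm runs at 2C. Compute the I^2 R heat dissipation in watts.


Step 1: I = C_rate * capacity = 2 * 5.77 = 11.54 A
Step 2: Q = I^2 * R = 11.54^2 * 0.0248 = 133.17 * 0.0248 = 3.303 W

3.303 W


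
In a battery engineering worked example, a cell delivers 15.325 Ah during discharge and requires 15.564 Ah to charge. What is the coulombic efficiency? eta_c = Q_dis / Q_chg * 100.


eta_c = Q_dis / Q_chg * 100 = 15.325 / 15.564 * 100 = 98.46%

98.46%


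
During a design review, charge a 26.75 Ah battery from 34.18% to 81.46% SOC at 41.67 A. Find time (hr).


Step 1: dSOC = 81.46% - 34.18% = 47.28%
Step 2: delta_Ah = 26.75 * 47.28 / 100 = 12.647 Ah
Step 3: t = 12.647 / 41.67 = 0.3035 hr

0.3035 hr


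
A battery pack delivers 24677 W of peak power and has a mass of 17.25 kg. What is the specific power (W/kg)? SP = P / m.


Specific power = 24677 W / 17.25 kg = 1431 W/kg

1431 W/kg


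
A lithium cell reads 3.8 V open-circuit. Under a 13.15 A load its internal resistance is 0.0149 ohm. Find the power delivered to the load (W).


Step 1: V_terminal = OCV - I*R = 3.8 - 13.15 * 0.0149 = 3.6041 V
Step 2: P_out = V_terminal * I = 3.6041 * 13.15 = 47.39 W

47.39 W


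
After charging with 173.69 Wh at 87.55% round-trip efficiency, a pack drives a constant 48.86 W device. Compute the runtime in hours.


Step 1: E_discharge = eta/100 * E_charge = 87.55/100 * 173.69 = 152.07 Wh
Step 2: t = E_discharge / P = 152.07 / 48.86 = 3.112 hr

3.112 hr


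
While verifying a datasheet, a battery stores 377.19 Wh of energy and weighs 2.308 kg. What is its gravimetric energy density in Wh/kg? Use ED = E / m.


ED = E / m = 377.19 / 2.308 = 163.4 Wh/kg

163.4 Wh/kg


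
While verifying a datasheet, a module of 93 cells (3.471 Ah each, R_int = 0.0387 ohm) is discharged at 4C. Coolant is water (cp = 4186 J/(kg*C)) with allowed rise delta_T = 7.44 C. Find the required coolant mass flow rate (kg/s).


Step 1: I = 4 * 3.471 = 13.884 A
Step 2: Q_cell = I^2 * R = 13.884^2 * 0.0387 = 7.46 W
Step 3: Q_total = 93 * 7.46 = 693.78 W
Step 4: m_dot = Q_total / (cp * dT) = 693.78 / (4186 * 7.44) = 0.02228 kg/s

0.02228 kg/s


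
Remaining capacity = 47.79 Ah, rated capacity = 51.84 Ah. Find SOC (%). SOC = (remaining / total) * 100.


SOC% = 47.79 / 51.84 * 100 = 92.19%

92.19%


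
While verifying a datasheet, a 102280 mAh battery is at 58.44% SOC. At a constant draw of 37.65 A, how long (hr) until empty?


Convert: C_total = 102280 mAh = 102.28 Ah
Step 1: remaining = SOC/100 * C_total = 58.44/100 * 102.28 = 59.772 Ah
Step 2: t = remaining / I = 59.772 / 37.65 = 1.588 hr

1.588 hr


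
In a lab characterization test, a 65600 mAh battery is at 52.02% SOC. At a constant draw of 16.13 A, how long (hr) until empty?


Convert: C_total = 65600 mAh = 65.6 Ah
Step 1: remaining = SOC/100 * C_total = 52.02/100 * 65.6 = 34.125 Ah
Step 2: t = remaining / I = 34.125 / 16.13 = 2.116 hr

2.116 hr


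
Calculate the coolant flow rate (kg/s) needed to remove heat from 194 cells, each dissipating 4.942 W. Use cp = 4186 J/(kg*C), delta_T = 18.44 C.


Q_total = 194 * 4.942 = 958.75 W
m_dot = Q_total / (cp * dT) = 958.75 / (4186 * 18.44) = 0.01242 kg/s

0.01242 kg/s


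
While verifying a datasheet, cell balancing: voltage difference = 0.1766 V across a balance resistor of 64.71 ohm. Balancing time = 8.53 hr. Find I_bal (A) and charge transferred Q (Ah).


I_bal = dV / R = 0.1766 / 64.71 = 0.0027291 A
Q = I_bal * t = 0.0027291 * 8.53 = 0.02328 Ah

I=0.0027291 A, Q=0.02328 Ah


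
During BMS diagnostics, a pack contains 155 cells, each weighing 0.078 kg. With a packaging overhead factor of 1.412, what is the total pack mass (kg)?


Cell mass sum = 155 * 0.078 = 12.09 kg
With overhead 1.412: m_pack = 12.09 * 1.412 = 17.07 kg

17.07 kg


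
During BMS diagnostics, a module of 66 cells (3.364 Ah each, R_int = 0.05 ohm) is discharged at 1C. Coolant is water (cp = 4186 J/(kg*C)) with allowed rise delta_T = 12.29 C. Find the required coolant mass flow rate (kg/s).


Step 1: I = 1 * 3.364 = 3.364 A
Step 2: Q_cell = I^2 * R = 3.364^2 * 0.05 = 0.56582 W
Step 3: Q_total = 66 * 0.56582 = 37.344 W
Step 4: m_dot = Q_total / (cp * dT) = 37.344 / (4186 * 12.29) = 7.259e-04 kg/s

7.259e-04 kg/s


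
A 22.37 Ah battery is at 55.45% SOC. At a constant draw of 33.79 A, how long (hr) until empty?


Step 1: remaining = SOC/100 * C_total = 55.45/100 * 22.37 = 12.404 Ah
Step 2: t = remaining / I = 12.404 / 33.79 = 0.3671 hr

0.3671 hr


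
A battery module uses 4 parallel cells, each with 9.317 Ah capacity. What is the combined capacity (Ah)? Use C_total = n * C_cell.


Parallel capacities add: 4 * 9.317 Ah = 37.268 Ah

37.268 Ah


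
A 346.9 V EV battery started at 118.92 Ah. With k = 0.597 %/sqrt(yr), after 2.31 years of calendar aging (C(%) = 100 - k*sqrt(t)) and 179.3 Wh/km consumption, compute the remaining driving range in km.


Step 1: capacity retention = 100 - 0.597 * sqrt(2.31) = 100 - 0.597 * 1.5199 = 99.093%
Step 2: C_now = 118.92 * 99.093/100 = 117.84 Ah
Step 3: E_pack = V * C_now = 346.9 * 117.84 = 40879 Wh
Step 4: range = E_pack / consumption = 40879 / 179.3 = 228.0 km

228.0 km


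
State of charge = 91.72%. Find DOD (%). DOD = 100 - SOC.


Complement of SOC: DOD = 100% - 91.72% = 8.28%

8.28%


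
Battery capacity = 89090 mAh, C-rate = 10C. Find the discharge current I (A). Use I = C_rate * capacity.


Convert: capacity = 89090 mAh = 89.09 Ah
I = C_rate * capacity = 10 * 89.09 = 890.9 A

890.9 A


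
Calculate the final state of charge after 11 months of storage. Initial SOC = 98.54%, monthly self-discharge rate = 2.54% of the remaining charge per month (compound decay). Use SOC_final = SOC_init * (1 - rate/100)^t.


decay = (1 - 2.54/100)^11 = 0.75351
SOC_final = 98.54 * 0.75351 = 74.25%

74.25%


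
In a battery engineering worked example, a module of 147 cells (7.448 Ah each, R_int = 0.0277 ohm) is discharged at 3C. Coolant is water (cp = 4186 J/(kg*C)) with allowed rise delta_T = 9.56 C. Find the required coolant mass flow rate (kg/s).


Step 1: I = 3 * 7.448 = 22.344 A
Step 2: Q_cell = I^2 * R = 22.344^2 * 0.0277 = 13.829 W
Step 3: Q_total = 147 * 13.829 = 2032.9 W
Step 4: m_dot = Q_total / (cp * dT) = 2032.9 / (4186 * 9.56) = 0.05080 kg/s

0.05080 kg/s


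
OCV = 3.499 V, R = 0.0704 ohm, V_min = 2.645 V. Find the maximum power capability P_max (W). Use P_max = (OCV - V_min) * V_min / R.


dV = OCV - V_min = 0.854 V (so I_max = dV / R)
P_max = dV * V_min / R = 0.854 * 2.645 / 0.0704 = 32.09 W

32.09 W


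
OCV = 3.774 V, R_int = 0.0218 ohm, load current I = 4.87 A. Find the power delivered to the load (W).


Step 1: V_terminal = OCV - I*R = 3.774 - 4.87 * 0.0218 = 3.6678 V
Step 2: P_out = V_terminal * I = 3.6678 * 4.87 = 17.86 W

17.86 W


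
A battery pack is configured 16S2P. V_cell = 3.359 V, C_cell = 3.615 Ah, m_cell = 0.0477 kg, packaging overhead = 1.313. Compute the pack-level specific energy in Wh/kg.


Step 1: V_pack = 16 * 3.359 = 53.744 V
Step 2: C_pack = 2 * 3.615 = 7.23 Ah
Step 3: E_pack = V_pack * C_pack = 53.744 * 7.23 = 388.57 Wh
Step 4: m_pack = 16 * 2 * 0.0477 * 1.313 = 2.0042 kg
Step 5: ED = E_pack / m_pack = 388.57 / 2.0042 = 193.9 Wh/kg

193.9 Wh/kg


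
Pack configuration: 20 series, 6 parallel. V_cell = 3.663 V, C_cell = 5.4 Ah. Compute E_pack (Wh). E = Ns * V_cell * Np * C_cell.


E = Ns * Vcell * Np * Ccell = 20 * 3.663 * 6 * 5.4 = 2374 Wh

2374 Wh


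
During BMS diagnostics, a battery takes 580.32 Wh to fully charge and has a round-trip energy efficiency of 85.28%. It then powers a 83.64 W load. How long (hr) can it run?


Step 1: E_discharge = eta/100 * E_charge = 85.28/100 * 580.32 = 494.9 Wh
Step 2: t = E_discharge / P = 494.9 / 83.64 = 5.917 hr

5.917 hr


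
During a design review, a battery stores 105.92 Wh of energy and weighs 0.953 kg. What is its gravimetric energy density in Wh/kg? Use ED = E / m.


ED = E / m = 105.92 / 0.953 = 111.1 Wh/kg

111.1 Wh/kg


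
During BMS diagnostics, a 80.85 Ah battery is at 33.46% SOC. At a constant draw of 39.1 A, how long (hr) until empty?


Step 1: remaining = SOC/100 * C_total = 33.46/100 * 80.85 = 27.052 Ah
Step 2: t = remaining / I = 27.052 / 39.1 = 0.6919 hr

0.6919 hr


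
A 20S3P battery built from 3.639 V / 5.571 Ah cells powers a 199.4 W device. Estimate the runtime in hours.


Step 1: E_pack = Ns * V_cell * Np * C_cell = 20 * 3.639 * 3 * 5.571 = 1216.4 Wh
Step 2: t = E_pack / P = 1216.4 / 199.4 = 6.100 hr

6.100 hr


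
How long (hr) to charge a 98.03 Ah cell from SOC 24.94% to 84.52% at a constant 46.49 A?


Step 1: dSOC = 84.52% - 24.94% = 59.58%
Step 2: delta_Ah = 98.03 * 59.58 / 100 = 58.406 Ah
Step 3: t = 58.406 / 46.49 = 1.256 hr

1.256 hr


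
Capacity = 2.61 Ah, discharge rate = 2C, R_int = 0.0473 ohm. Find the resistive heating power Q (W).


Step 1: I = C_rate * capacity = 2 * 2.61 = 5.22 A
Step 2: Q = I^2 * R = 5.22^2 * 0.0473 = 27.248 * 0.0473 = 1.289 W

1.289 W


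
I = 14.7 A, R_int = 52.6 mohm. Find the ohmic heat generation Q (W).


Convert: R = 52.6 mohm = 0.0526 ohm
I^2 = 216.09
Q = 216.09 * 0.0526 = 11.37 W

11.37 W


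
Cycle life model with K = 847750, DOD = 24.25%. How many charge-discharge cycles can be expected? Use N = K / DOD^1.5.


Step 1: DOD^1.5 = 24.25^1.5 = 119.42
Step 2: N = 847750 / 119.42 = 7099 cycles

7099 cycles


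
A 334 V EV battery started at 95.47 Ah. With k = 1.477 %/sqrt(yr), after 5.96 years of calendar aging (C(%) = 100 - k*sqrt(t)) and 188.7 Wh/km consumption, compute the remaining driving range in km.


Step 1: capacity retention = 100 - 1.477 * sqrt(5.96) = 100 - 1.477 * 2.4413 = 96.394%
Step 2: C_now = 95.47 * 96.394/100 = 92.027 Ah
Step 3: E_pack = V * C_now = 334 * 92.027 = 30737 Wh
Step 4: range = E_pack / consumption = 30737 / 188.7 = 162.9 km

162.9 km


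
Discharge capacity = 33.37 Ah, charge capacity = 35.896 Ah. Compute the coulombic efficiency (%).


eta_c = Q_dis / Q_chg * 100 = 33.37 / 35.896 * 100 = 92.96%

92.96%


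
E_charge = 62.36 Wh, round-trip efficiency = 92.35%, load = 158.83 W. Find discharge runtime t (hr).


Step 1: E_discharge = eta/100 * E_charge = 92.35/100 * 62.36 = 57.589 Wh
Step 2: t = E_discharge / P = 57.589 / 158.83 = 0.3626 hr

0.3626 hr


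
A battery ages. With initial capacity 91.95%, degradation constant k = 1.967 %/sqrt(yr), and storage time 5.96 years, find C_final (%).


Step 1: sqrt(5.96 yr) = 2.4413
Step 2: drop = 1.967 * 2.4413 = 4.802
Step 3: C_final = 91.95 - 4.802 = 87.15%

87.15%


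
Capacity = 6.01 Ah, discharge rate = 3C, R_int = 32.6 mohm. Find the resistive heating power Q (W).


Convert: R = 32.6 mohm = 0.0326 ohm
Step 1: I = C_rate * capacity = 3 * 6.01 = 18.03 A
Step 2: Q = I^2 * R = 18.03^2 * 0.0326 = 325.08 * 0.0326 = 10.60 W

10.60 W


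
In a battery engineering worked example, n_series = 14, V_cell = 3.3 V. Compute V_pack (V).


Series voltages add: 14 * 3.3 V = 46.2 V

46.2 V


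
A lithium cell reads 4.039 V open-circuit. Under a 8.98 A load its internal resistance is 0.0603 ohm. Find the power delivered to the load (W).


Step 1: V_terminal = OCV - I*R = 4.039 - 8.98 * 0.0603 = 3.4975 V
Step 2: P_out = V_terminal * I = 3.4975 * 8.98 = 31.41 W

31.41 W


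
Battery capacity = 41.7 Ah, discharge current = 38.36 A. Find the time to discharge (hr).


t = capacity / current = 41.7 / 38.36 = 1.087 hr

1.087 hr


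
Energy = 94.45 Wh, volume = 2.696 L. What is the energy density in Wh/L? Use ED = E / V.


Volumetric ED = 94.45 Wh / 2.696 L = 35.03 Wh/L

35.03 Wh/L


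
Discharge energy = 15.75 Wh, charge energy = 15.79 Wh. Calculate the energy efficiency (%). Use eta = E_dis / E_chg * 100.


Round-trip efficiency = 15.75/15.79 * 100% = 99.75%

99.75%


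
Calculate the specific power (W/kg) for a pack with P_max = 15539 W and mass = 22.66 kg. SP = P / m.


SP = P / m = 15539 / 22.66 = 685.7 W/kg

685.7 W/kg


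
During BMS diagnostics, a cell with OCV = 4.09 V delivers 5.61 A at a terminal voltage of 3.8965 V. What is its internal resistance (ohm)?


R = (OCV - V) / I = (4.09 - 3.8965) / 5.61 = 0.03449 ohm

0.03449 ohm


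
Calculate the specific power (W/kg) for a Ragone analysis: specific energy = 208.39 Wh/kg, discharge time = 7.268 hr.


P_specific = E / t = 208.39 / 7.268 = 28.67 W/kg

28.67 W/kg


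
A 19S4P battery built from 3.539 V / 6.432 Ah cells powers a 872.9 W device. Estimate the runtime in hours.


Step 1: E_pack = Ns * V_cell * Np * C_cell = 19 * 3.539 * 4 * 6.432 = 1730 Wh
Step 2: t = E_pack / P = 1730 / 872.9 = 1.982 hr

1.982 hr


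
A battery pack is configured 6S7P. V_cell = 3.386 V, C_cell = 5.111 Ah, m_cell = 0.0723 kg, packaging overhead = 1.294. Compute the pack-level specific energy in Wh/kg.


Step 1: V_pack = 6 * 3.386 = 20.316 V
Step 2: C_pack = 7 * 5.111 = 35.777 Ah
Step 3: E_pack = V_pack * C_pack = 20.316 * 35.777 = 726.85 Wh
Step 4: m_pack = 6 * 7 * 0.0723 * 1.294 = 3.9294 kg
Step 5: ED = E_pack / m_pack = 726.85 / 3.9294 = 185.0 Wh/kg

185.0 Wh/kg


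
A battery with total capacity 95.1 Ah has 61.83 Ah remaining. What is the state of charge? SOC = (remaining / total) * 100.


SOC = (remaining / total) * 100 = (61.83 / 95.1) * 100 = 65.02%

65.02%


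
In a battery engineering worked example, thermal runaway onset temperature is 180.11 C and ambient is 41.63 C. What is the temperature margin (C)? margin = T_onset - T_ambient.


Safety margin = 180.11 C - 41.63 C = 138.48 C

138.48 C


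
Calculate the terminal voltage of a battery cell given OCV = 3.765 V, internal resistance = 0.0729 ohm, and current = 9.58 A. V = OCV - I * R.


V = OCV - I*R = 3.765 - 9.58 * 0.0729 = 3.067 V

3.067 V


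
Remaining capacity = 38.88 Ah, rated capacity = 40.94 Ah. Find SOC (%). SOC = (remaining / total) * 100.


SOC% = 38.88 / 40.94 * 100 = 94.97%

94.97%


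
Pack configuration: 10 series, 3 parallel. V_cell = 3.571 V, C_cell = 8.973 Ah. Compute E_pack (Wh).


E = Ns * Vcell * Np * Ccell = 10 * 3.571 * 3 * 8.973 = 961.3 Wh

961.3 Wh


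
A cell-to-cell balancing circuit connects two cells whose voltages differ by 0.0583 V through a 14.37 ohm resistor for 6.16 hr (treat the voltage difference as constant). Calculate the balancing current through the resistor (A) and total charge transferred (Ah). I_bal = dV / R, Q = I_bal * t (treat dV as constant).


First, Ohm's law: I_bal = 0.0583 V / 14.37 ohm = 0.0040571 A
Then Q = I * t = 0.0040571 A * 6.16 hr = 0.02499 Ah

I=0.0040571 A, Q=0.02499 Ah


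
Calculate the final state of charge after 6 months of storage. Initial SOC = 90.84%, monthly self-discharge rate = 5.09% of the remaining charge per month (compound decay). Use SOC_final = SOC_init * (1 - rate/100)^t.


Monthly retention factor = 1 - 5.09/100 = 0.9491
Over 6 months: factor^6 = 0.73092
SOC_final = 90.84 * 0.73092 = 66.40%

66.40%


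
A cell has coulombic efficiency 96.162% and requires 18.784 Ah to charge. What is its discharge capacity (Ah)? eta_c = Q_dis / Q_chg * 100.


Q_dis = eta/100 * Q_chg = 96.162/100 * 18.784 = 18.06 Ah

18.06 Ah


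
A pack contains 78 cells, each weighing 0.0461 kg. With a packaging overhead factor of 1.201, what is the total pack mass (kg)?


m_pack = n * m_cell * overhead = 78 * 0.0461 * 1.201 = 4.319 kg

4.319 kg


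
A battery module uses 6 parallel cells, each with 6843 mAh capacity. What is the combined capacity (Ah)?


Convert: C_cell = 6843 mAh = 6.843 Ah
C_total = 6 * 6.843 = 41.058 Ah

41.058 Ah


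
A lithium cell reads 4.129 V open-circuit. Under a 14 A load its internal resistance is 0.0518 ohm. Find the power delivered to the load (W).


Step 1: V_terminal = OCV - I*R = 4.129 - 14 * 0.0518 = 3.4038 V
Step 2: P_out = V_terminal * I = 3.4038 * 14 = 47.65 W

47.65 W


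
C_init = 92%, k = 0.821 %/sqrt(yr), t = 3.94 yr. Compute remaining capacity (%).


Step 1: sqrt(3.94 yr) = 1.9849
Step 2: drop = 0.821 * 1.9849 = 1.6296
Step 3: C_final = 92 - 1.6296 = 90.37%

90.37%


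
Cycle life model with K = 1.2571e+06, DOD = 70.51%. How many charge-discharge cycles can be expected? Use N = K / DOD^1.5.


Step 1: DOD^1.5 = 70.51^1.5 = 592.07
Step 2: N = 1.2571e+06 / 592.07 = 2123 cycles

2123 cycles


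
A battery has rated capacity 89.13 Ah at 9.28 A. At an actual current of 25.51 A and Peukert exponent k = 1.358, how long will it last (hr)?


Step 1: t_rated = C / I_rated = 89.13 / 9.28 = 9.6045 hr
Step 2: ratio = 9.28 / 25.51 = 0.36378
Step 3: ratio^k = 0.36378^1.358 = 0.25329
Step 4: t = t_rated * ratio^k = 9.6045 * 0.25329 = 2.433 hr

2.433 hr


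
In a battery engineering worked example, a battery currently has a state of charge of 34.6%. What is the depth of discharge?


DOD = 100 - SOC = 100 - 34.6 = 65.4%

65.4%


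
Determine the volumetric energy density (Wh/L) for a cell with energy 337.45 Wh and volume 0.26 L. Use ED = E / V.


ED = E / V = 337.45 / 0.26 = 1298 Wh/L

1298 Wh/L


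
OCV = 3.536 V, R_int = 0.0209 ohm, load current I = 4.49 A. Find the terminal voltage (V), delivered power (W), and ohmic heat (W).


Step 1: V_terminal = OCV - I*R = 3.536 - 4.49 * 0.0209 = 3.4422 V
Step 2: P_out = V_terminal * I = 3.4422 * 4.49 = 15.46 W
Step 3: Q = I^2 * R = 4.49^2 * 0.0209 = 0.4213 W

V=3.4422 V, P=15.46 W, Q=0.4213 W


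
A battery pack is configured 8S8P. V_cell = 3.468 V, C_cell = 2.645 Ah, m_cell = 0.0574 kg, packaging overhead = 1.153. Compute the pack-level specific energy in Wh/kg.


Step 1: V_pack = 8 * 3.468 = 27.744 V
Step 2: C_pack = 8 * 2.645 = 21.16 Ah
Step 3: E_pack = V_pack * C_pack = 27.744 * 21.16 = 587.06 Wh
Step 4: m_pack = 8 * 8 * 0.0574 * 1.153 = 4.2357 kg
Step 5: ED = E_pack / m_pack = 587.06 / 4.2357 = 138.6 Wh/kg

138.6 Wh/kg


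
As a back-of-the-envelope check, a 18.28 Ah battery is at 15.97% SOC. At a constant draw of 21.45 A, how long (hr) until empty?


Step 1: remaining = SOC/100 * C_total = 15.97/100 * 18.28 = 2.9193 Ah
Step 2: t = remaining / I = 2.9193 / 21.45 = 0.1361 hr

0.1361 hr


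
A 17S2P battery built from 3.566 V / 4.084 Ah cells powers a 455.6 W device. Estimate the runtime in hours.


Step 1: E_pack = Ns * V_cell * Np * C_cell = 17 * 3.566 * 2 * 4.084 = 495.16 Wh
Step 2: t = E_pack / P = 495.16 / 455.6 = 1.087 hr

1.087 hr


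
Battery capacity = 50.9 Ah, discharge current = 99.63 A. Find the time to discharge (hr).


Runtime = 50.9 Ah / 99.63 A = 0.5109 hr

0.5109 hr


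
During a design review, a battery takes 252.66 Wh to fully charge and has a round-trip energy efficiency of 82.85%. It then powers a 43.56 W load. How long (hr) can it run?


Step 1: E_discharge = eta/100 * E_charge = 82.85/100 * 252.66 = 209.33 Wh
Step 2: t = E_discharge / P = 209.33 / 43.56 = 4.806 hr

4.806 hr


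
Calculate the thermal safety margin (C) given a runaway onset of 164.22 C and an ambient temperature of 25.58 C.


margin = T_onset - T_ambient = 164.22 - 25.58 = 138.64 C

138.64 C


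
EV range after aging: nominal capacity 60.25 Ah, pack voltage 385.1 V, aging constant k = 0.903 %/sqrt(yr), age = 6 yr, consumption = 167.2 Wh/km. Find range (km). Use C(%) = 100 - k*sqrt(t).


Step 1: capacity retention = 100 - 0.903 * sqrt(6) = 100 - 0.903 * 2.4495 = 97.788%
Step 2: C_now = 60.25 * 97.788/100 = 58.917 Ah
Step 3: E_pack = V * C_now = 385.1 * 58.917 = 22689 Wh
Step 4: range = E_pack / consumption = 22689 / 167.2 = 135.7 km

135.7 km


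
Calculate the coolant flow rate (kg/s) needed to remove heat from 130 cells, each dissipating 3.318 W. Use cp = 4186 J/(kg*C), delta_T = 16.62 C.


Step 1: Total heat Q = 130 * 3.318 W = 431.34 W
Step 2: denom = cp * dT = 4186 * 16.62 = 69571
Step 3: m_dot = 431.34 / 69571 = 0.006200 kg/s

0.006200 kg/s


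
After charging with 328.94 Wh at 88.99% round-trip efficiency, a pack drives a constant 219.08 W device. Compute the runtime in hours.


Step 1: E_discharge = eta/100 * E_charge = 88.99/100 * 328.94 = 292.72 Wh
Step 2: t = E_discharge / P = 292.72 / 219.08 = 1.336 hr

1.336 hr


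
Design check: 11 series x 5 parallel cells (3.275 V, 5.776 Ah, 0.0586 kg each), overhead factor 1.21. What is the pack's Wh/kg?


Step 1: V_pack = 11 * 3.275 = 36.025 V
Step 2: C_pack = 5 * 5.776 = 28.88 Ah
Step 3: E_pack = V_pack * C_pack = 36.025 * 28.88 = 1040.4 Wh
Step 4: m_pack = 11 * 5 * 0.0586 * 1.21 = 3.8998 kg
Step 5: ED = E_pack / m_pack = 1040.4 / 3.8998 = 266.8 Wh/kg

266.8 Wh/kg


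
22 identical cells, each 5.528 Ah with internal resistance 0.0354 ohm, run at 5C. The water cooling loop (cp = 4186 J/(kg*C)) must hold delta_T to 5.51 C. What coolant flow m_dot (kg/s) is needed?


Step 1: I = 5 * 5.528 = 27.64 A
Step 2: Q_cell = I^2 * R = 27.64^2 * 0.0354 = 27.045 W
Step 3: Q_total = 22 * 27.045 = 594.99 W
Step 4: m_dot = Q_total / (cp * dT) = 594.99 / (4186 * 5.51) = 0.02580 kg/s

0.02580 kg/s


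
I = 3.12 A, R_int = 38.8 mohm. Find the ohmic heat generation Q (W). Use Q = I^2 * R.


Convert: R = 38.8 mohm = 0.0388 ohm
Q = I^2 * R = 3.12^2 * 0.0388 = 0.3777 W

0.3777 W


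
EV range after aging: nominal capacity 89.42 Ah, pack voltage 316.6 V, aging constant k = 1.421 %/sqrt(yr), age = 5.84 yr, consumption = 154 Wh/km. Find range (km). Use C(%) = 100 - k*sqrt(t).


Step 1: capacity retention = 100 - 1.421 * sqrt(5.84) = 100 - 1.421 * 2.4166 = 96.566%
Step 2: C_now = 89.42 * 96.566/100 = 86.349 Ah
Step 3: E_pack = V * C_now = 316.6 * 86.349 = 27338 Wh
Step 4: range = E_pack / consumption = 27338 / 154 = 177.5 km

177.5 km


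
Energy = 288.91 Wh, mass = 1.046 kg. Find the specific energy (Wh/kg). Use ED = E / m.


ED = E / m = 288.91 / 1.046 = 276.2 Wh/kg

276.2 Wh/kg


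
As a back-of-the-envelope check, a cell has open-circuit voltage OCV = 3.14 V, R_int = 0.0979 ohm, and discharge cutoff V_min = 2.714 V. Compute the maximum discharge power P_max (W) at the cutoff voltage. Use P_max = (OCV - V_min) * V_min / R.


dV = OCV - V_min = 0.426 V (so I_max = dV / R)
P_max = dV * V_min / R = 0.426 * 2.714 / 0.0979 = 11.81 W

11.81 W


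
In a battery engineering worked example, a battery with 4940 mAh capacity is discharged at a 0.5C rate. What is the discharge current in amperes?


Convert: capacity = 4940 mAh = 4.94 Ah
I = C_rate * capacity = 0.5 * 4.94 = 2.47 A

2.47 A


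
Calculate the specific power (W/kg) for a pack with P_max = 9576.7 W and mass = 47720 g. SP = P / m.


Convert: m = 47720 g = 47.72 kg
SP = P / m = 9576.7 / 47.72 = 200.7 W/kg

200.7 W/kg


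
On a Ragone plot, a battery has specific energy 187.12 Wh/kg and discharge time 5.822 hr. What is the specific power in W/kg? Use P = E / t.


Specific power = 187.12 Wh/kg / 5.822 hr = 32.14 W/kg

32.14 W/kg


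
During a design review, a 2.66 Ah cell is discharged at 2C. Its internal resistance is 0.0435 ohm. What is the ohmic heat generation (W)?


Step 1: I = C_rate * capacity = 2 * 2.66 = 5.32 A
Step 2: Q = I^2 * R = 5.32^2 * 0.0435 = 28.302 * 0.0435 = 1.231 W

1.231 W


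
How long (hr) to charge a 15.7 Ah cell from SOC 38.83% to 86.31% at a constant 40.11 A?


delta_Ah = 15.7 * (86.31 - 38.83) / 100 = 7.4544 Ah
t = delta_Ah / I = 7.4544 / 40.11 = 0.1858 hr

0.1858 hr


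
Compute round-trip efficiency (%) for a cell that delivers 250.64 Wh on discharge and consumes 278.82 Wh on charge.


Round-trip efficiency = 250.64/278.82 * 100% = 89.89%

89.89%


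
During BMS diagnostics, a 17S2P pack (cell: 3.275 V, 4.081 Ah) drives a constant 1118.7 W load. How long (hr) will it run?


Step 1: E_pack = Ns * V_cell * Np * C_cell = 17 * 3.275 * 2 * 4.081 = 454.42 Wh
Step 2: t = E_pack / P = 454.42 / 1118.7 = 0.4062 hr

0.4062 hr


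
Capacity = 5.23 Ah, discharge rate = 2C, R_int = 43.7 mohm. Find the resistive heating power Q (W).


Convert: R = 43.7 mohm = 0.0437 ohm
Step 1: I = C_rate * capacity = 2 * 5.23 = 10.46 A
Step 2: Q = I^2 * R = 10.46^2 * 0.0437 = 109.41 * 0.0437 = 4.781 W

4.781 W


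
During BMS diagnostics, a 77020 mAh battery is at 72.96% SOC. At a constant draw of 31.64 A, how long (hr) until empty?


Convert: C_total = 77020 mAh = 77.02 Ah
Step 1: remaining = SOC/100 * C_total = 72.96/100 * 77.02 = 56.194 Ah
Step 2: t = remaining / I = 56.194 / 31.64 = 1.776 hr

1.776 hr


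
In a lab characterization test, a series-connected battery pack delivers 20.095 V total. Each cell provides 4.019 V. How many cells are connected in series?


n = V_pack / V_cell = 20.095 / 4.019 = 5

5


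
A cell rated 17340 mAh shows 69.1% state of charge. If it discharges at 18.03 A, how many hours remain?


Convert: C_total = 17340 mAh = 17.34 Ah
Step 1: remaining = SOC/100 * C_total = 69.1/100 * 17.34 = 11.982 Ah
Step 2: t = remaining / I = 11.982 / 18.03 = 0.6646 hr

0.6646 hr


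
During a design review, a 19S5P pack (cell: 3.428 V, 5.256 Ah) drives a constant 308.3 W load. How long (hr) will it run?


Step 1: E_pack = Ns * V_cell * Np * C_cell = 19 * 3.428 * 5 * 5.256 = 1711.7 Wh
Step 2: t = E_pack / P = 1711.7 / 308.3 = 5.552 hr

5.552 hr


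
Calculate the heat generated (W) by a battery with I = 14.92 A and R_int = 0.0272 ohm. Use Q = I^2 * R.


I^2 = 222.61
Q = 222.61 * 0.0272 = 6.055 W

6.055 W


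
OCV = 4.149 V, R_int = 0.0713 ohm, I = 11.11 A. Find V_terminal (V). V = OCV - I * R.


V = OCV - I*R = 4.149 - 11.11 * 0.0713 = 3.357 V

3.357 V


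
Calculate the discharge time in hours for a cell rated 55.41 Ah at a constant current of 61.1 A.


t = capacity / current = 55.41 / 61.1 = 0.9069 hr

0.9069 hr


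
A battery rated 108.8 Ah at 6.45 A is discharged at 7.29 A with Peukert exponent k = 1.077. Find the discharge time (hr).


t_rated = C / I_rated = 108.8 / 6.45 = 16.868 hr
(I_rated/I)^k = (0.88477)^1.077 = 0.87647
t = t_rated * (I_rated/I)^k = 16.868 * 0.87647 = 14.78 hr

14.78 hr


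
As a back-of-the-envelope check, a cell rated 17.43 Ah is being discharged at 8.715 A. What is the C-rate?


C_rate = I / capacity = 8.715 / 17.43 = 0.5C

0.5C


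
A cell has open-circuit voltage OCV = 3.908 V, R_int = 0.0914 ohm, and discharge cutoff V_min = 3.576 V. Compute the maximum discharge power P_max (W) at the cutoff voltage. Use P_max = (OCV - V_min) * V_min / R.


dV = OCV - V_min = 0.332 V (so I_max = dV / R)
P_max = dV * V_min / R = 0.332 * 3.576 / 0.0914 = 12.99 W

12.99 W


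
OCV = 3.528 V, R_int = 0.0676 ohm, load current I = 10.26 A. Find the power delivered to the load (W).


Step 1: V_terminal = OCV - I*R = 3.528 - 10.26 * 0.0676 = 2.8344 V
Step 2: P_out = V_terminal * I = 2.8344 * 10.26 = 29.08 W

29.08 W


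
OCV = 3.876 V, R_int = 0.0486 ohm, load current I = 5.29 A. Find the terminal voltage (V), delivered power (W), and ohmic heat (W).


Step 1: V_terminal = OCV - I*R = 3.876 - 5.29 * 0.0486 = 3.6189 V
Step 2: P_out = V_terminal * I = 3.6189 * 5.29 = 19.14 W
Step 3: Q = I^2 * R = 5.29^2 * 0.0486 = 1.360 W

V=3.6189 V, P=19.14 W, Q=1.360 W


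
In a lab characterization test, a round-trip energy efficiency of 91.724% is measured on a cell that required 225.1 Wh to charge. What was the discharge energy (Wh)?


E_dis = eta/100 * E_chg = 91.724/100 * 225.1 = 206.5 Wh

206.5 Wh


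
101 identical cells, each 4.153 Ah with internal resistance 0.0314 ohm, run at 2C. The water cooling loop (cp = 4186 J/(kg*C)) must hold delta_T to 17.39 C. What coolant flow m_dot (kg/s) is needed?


Step 1: I = 2 * 4.153 = 8.306 A
Step 2: Q_cell = I^2 * R = 8.306^2 * 0.0314 = 2.1663 W
Step 3: Q_total = 101 * 2.1663 = 218.8 W
Step 4: m_dot = Q_total / (cp * dT) = 218.8 / (4186 * 17.39) = 0.003006 kg/s

0.003006 kg/s


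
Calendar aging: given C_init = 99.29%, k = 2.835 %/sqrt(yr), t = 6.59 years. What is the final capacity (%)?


sqrt(t) = sqrt(6.59) = 2.5671
C_final = 99.29 - 2.835 * 2.5671 = 92.01%

92.01%


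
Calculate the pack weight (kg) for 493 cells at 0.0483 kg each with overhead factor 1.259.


Cell mass sum = 493 * 0.0483 = 23.812 kg
With overhead 1.259: m_pack = 23.812 * 1.259 = 29.98 kg

29.98 kg


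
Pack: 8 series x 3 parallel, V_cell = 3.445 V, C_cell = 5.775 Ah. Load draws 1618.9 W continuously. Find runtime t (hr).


Step 1: E_pack = Ns * V_cell * Np * C_cell = 8 * 3.445 * 3 * 5.775 = 477.48 Wh
Step 2: t = E_pack / P = 477.48 / 1618.9 = 0.2949 hr

0.2949 hr


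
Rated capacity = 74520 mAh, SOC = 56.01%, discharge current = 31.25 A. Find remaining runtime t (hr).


Convert: C_total = 74520 mAh = 74.52 Ah
Step 1: remaining = SOC/100 * C_total = 56.01/100 * 74.52 = 41.739 Ah
Step 2: t = remaining / I = 41.739 / 31.25 = 1.336 hr

1.336 hr


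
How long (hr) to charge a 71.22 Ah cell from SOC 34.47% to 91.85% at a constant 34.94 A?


delta_Ah = 71.22 * (91.85 - 34.47) / 100 = 40.866 Ah
t = delta_Ah / I = 40.866 / 34.94 = 1.170 hr

1.170 hr


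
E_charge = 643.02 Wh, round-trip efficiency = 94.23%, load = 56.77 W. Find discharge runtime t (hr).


Step 1: E_discharge = eta/100 * E_charge = 94.23/100 * 643.02 = 605.92 Wh
Step 2: t = E_discharge / P = 605.92 / 56.77 = 10.67 hr

10.67 hr


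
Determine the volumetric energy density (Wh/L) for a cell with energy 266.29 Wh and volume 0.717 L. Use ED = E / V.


Volumetric ED = 266.29 Wh / 0.717 L = 371.4 Wh/L

371.4 Wh/L


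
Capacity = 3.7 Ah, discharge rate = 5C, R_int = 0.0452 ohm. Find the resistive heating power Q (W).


Step 1: I = C_rate * capacity = 5 * 3.7 = 18.5 A
Step 2: Q = I^2 * R = 18.5^2 * 0.0452 = 342.25 * 0.0452 = 15.47 W

15.47 W


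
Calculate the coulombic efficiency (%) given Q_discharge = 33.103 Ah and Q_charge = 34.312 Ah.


Coulombic efficiency = 33.103/34.312 * 100% = 96.48%

96.48%


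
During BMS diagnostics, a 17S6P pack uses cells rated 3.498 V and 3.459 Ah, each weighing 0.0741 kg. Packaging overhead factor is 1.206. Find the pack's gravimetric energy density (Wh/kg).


Step 1: V_pack = 17 * 3.498 = 59.466 V
Step 2: C_pack = 6 * 3.459 = 20.754 Ah
Step 3: E_pack = V_pack * C_pack = 59.466 * 20.754 = 1234.2 Wh
Step 4: m_pack = 17 * 6 * 0.0741 * 1.206 = 9.1152 kg
Step 5: ED = E_pack / m_pack = 1234.2 / 9.1152 = 135.4 Wh/kg

135.4 Wh/kg


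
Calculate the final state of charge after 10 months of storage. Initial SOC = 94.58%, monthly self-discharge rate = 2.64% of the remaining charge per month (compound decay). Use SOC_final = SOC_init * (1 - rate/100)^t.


decay = (1 - 2.64/100)^10 = 0.76525
SOC_final = 94.58 * 0.76525 = 72.38%

72.38%


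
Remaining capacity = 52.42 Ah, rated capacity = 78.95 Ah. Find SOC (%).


SOC = (remaining / total) * 100 = (52.42 / 78.95) * 100 = 66.40%

66.40%


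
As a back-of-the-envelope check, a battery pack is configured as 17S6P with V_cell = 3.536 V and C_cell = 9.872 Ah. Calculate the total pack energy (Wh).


V_pack = 17 * 3.536 = 60.112 V
C_pack = 6 * 9.872 = 59.232 Ah
E = V_pack * C_pack = 60.112 * 59.232 = 3561 Wh

3561 Wh


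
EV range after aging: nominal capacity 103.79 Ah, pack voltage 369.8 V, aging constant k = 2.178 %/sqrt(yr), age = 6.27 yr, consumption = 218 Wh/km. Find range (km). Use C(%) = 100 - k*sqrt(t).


Step 1: capacity retention = 100 - 2.178 * sqrt(6.27) = 100 - 2.178 * 2.504 = 94.546%
Step 2: C_now = 103.79 * 94.546/100 = 98.129 Ah
Step 3: E_pack = V * C_now = 369.8 * 98.129 = 36288 Wh
Step 4: range = E_pack / consumption = 36288 / 218 = 166.5 km

166.5 km


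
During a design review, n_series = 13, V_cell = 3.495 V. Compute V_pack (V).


Series voltages add: 13 * 3.495 V = 45.435 V

45.435 V


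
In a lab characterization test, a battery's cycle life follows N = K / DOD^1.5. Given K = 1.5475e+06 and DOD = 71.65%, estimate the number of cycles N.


Step 1: DOD^1.5 = 71.65^1.5 = 606.49
Step 2: N = 1.5475e+06 / 606.49 = 2552 cycles

2552 cycles


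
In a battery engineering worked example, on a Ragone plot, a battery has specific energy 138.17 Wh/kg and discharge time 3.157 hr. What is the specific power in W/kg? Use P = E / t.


P_specific = E / t = 138.17 / 3.157 = 43.77 W/kg

43.77 W/kg


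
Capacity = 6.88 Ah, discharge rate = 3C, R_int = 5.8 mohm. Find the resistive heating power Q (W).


Convert: R = 5.8 mohm = 0.0058 ohm
Step 1: I = C_rate * capacity = 3 * 6.88 = 20.64 A
Step 2: Q = I^2 * R = 20.64^2 * 0.0058 = 426.01 * 0.0058 = 2.471 W

2.471 W


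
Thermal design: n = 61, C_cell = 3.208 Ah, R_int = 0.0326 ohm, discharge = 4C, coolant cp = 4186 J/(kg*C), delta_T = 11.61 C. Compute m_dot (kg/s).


Step 1: I = 4 * 3.208 = 12.832 A
Step 2: Q_cell = I^2 * R = 12.832^2 * 0.0326 = 5.3679 W
Step 3: Q_total = 61 * 5.3679 = 327.44 W
Step 4: m_dot = Q_total / (cp * dT) = 327.44 / (4186 * 11.61) = 0.006738 kg/s

0.006738 kg/s


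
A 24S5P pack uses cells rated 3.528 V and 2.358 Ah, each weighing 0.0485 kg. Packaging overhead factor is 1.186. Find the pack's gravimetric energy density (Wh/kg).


Step 1: V_pack = 24 * 3.528 = 84.672 V
Step 2: C_pack = 5 * 2.358 = 11.79 Ah
Step 3: E_pack = V_pack * C_pack = 84.672 * 11.79 = 998.28 Wh
Step 4: m_pack = 24 * 5 * 0.0485 * 1.186 = 6.9025 kg
Step 5: ED = E_pack / m_pack = 998.28 / 6.9025 = 144.6 Wh/kg

144.6 Wh/kg


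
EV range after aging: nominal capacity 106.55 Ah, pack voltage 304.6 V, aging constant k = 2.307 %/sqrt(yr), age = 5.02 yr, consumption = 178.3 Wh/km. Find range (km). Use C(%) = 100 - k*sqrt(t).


Step 1: capacity retention = 100 - 2.307 * sqrt(5.02) = 100 - 2.307 * 2.2405 = 94.831%
Step 2: C_now = 106.55 * 94.831/100 = 101.04 Ah
Step 3: E_pack = V * C_now = 304.6 * 101.04 = 30777 Wh
Step 4: range = E_pack / consumption = 30777 / 178.3 = 172.6 km

172.6 km


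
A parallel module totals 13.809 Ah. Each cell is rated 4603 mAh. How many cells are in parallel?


Convert: C_cell = 4603 mAh = 4.603 Ah
n = C_total / C_cell = 13.809 / 4.603 = 3

3


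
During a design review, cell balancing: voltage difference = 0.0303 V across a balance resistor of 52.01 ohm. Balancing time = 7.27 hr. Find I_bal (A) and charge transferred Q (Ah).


I_bal = dV / R = 0.0303 / 52.01 = 5.8258e-04 A
Q = I_bal * t = 5.8258e-04 * 7.27 = 0.004235 Ah

I=5.8258e-04 A, Q=0.004235 Ah


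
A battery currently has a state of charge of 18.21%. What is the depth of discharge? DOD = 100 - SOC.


DOD = 100 - SOC = 100 - 18.21 = 81.79%

81.79%


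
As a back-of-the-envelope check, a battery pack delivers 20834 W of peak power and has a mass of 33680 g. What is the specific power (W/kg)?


Convert: m = 33680 g = 33.68 kg
Specific power = 20834 W / 33.68 kg = 618.6 W/kg

618.6 W/kg


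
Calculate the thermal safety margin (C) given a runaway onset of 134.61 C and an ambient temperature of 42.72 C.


Safety margin = 134.61 C - 42.72 C = 91.89 C

91.89 C


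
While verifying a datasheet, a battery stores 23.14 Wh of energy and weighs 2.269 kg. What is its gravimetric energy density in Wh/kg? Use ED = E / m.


Specific energy = 23.14 Wh / 2.269 kg = 10.20 Wh/kg

10.20 Wh/kg


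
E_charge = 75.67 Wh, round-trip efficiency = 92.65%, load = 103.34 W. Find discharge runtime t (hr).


Step 1: E_discharge = eta/100 * E_charge = 92.65/100 * 75.67 = 70.108 Wh
Step 2: t = E_discharge / P = 70.108 / 103.34 = 0.6784 hr

0.6784 hr


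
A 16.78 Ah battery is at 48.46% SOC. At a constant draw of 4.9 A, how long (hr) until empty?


Step 1: remaining = SOC/100 * C_total = 48.46/100 * 16.78 = 8.1316 Ah
Step 2: t = remaining / I = 8.1316 / 4.9 = 1.660 hr

1.660 hr


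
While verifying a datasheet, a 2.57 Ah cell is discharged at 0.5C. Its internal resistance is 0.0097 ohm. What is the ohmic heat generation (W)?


Step 1: I = C_rate * capacity = 0.5 * 2.57 = 1.285 A
Step 2: Q = I^2 * R = 1.285^2 * 0.0097 = 1.6512 * 0.0097 = 0.01602 W

0.01602 W


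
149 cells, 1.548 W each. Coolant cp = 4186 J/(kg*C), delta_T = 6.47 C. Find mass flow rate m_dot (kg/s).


Step 1: Total heat Q = 149 * 1.548 W = 230.65 W
Step 2: denom = cp * dT = 4186 * 6.47 = 27083
Step 3: m_dot = 230.65 / 27083 = 0.008516 kg/s

0.008516 kg/s


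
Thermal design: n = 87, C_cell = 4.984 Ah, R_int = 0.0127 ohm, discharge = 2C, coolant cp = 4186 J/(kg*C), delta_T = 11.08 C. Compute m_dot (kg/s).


Step 1: I = 2 * 4.984 = 9.968 A
Step 2: Q_cell = I^2 * R = 9.968^2 * 0.0127 = 1.2619 W
Step 3: Q_total = 87 * 1.2619 = 109.79 W
Step 4: m_dot = Q_total / (cp * dT) = 109.79 / (4186 * 11.08) = 0.002367 kg/s

0.002367 kg/s


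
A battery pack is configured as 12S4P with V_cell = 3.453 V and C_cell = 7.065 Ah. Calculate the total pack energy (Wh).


V_pack = 12 * 3.453 = 41.436 V
C_pack = 4 * 7.065 = 28.26 Ah
E = V_pack * C_pack = 41.436 * 28.26 = 1171 Wh

1171 Wh


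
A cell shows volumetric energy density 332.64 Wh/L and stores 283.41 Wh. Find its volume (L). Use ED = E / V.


V = E / ED = 283.41 / 332.64 = 0.8520 L

0.8520 L


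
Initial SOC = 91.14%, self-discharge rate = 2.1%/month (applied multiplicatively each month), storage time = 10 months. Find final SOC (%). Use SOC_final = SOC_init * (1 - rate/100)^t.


decay = (1 - 2.1/100)^10 = 0.80877
SOC_final = 91.14 * 0.80877 = 73.71%

73.71%


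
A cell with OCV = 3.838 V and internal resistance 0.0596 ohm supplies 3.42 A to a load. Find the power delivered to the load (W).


Step 1: V_terminal = OCV - I*R = 3.838 - 3.42 * 0.0596 = 3.6342 V
Step 2: P_out = V_terminal * I = 3.6342 * 3.42 = 12.43 W

12.43 W


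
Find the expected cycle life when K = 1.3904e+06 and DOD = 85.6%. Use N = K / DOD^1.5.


Step 1: DOD^1.5 = 85.6^1.5 = 791.97
Step 2: N = 1.3904e+06 / 791.97 = 1756 cycles

1756 cycles


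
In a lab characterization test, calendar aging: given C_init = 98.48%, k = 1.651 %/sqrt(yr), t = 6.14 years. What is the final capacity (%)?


sqrt(t) = sqrt(6.14) = 2.4779
C_final = 98.48 - 1.651 * 2.4779 = 94.39%

94.39%
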